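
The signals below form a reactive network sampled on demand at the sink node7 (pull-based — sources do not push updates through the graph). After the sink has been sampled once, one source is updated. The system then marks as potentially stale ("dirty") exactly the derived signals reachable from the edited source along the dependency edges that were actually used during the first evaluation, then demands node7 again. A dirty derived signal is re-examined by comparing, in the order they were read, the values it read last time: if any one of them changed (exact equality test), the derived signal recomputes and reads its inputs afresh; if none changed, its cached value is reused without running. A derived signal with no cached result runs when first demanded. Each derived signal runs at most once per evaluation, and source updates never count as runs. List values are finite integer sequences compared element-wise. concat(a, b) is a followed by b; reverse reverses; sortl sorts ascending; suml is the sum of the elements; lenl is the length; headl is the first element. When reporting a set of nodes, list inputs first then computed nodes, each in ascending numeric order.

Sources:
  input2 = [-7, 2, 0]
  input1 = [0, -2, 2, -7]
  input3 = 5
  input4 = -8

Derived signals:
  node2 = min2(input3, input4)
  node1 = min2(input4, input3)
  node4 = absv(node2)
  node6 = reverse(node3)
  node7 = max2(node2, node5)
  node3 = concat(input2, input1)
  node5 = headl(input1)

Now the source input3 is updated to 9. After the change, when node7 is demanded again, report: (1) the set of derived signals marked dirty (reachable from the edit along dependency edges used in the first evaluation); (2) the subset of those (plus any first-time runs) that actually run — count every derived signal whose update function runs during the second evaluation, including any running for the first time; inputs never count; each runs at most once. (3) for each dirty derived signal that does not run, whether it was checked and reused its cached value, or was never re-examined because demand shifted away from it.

Dirty set: node2, node7.
Run set: node2 (1 run).
Re-examined without running (cache reused): node7.
The important point: node2 recomputes to an identical value, and the output ends up unchanged.

Initial pass — values computed on the first demand:
  node2 = min2(5, -8) = -8
  node5 = headl([0, -2, 2, -7]) = 0
  node7 = max2(-8, 0) = 0

Second demand — change propagation:
  node2: re-runs because input3 5->9; new result -8 (unchanged).
  node7: re-examined; everything it read last time is the same (node2 unchanged, node5 unchanged) — cache 0 kept, no run.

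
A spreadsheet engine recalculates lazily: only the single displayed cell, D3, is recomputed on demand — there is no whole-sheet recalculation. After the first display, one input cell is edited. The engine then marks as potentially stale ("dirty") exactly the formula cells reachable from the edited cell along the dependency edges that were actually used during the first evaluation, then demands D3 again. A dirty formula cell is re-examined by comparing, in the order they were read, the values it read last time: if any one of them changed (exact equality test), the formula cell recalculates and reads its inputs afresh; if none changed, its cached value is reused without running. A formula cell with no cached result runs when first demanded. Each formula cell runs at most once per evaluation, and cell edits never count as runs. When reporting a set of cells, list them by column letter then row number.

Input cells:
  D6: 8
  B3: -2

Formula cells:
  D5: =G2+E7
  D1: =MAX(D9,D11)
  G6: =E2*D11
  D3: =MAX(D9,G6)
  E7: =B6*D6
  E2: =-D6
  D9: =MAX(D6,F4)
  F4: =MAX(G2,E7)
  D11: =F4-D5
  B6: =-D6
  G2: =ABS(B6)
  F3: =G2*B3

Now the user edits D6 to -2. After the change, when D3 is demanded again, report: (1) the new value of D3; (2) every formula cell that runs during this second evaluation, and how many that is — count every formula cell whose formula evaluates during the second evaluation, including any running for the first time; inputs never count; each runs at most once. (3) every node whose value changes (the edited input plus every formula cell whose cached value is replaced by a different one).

First evaluation (everything demanded from the output):
  B6 = -(8) = -8
  E2 = -(8) = -8
  E7 = -8 * 8 = -64
  G2 = ABS(-8) = 8
  D5 = 8 + -64 = -56
  F4 = MAX(8, -64) = 8
  D9 = MAX(8, 8) = 8
  D11 = 8 - -56 = 64
  G6 = -8 * 64 = -512
  D3 = MAX(8, -512) = 8

Propagation after the edit:
  B6: runs — D6 8->-2; result 2.
  E2: runs — D6 8->-2; result 2.
  E7: runs — B6 -8->2; D6 8->-2; result -4.
  G2: runs — B6 -8->2; result 2.
  D5: runs — G2 8->2; E7 -64->-4; result -2.
  F4: runs — G2 8->2; E7 -64->-4; result 2.
  D9: runs — D6 8->-2; F4 8->2; result 2.
  D11: runs — F4 8->2; D5 -56->-2; result 4.
  G6: runs — E2 -8->2; D11 64->4; result 8.
  D3: runs — D9 8->2; G6 -512->8; result 8 (same value as before).

New value of D3: 8.
Formula cells that run: B6, D3, D5, D9, D11, E2, E7, F4, G2, G6 — 10 in total.
Values that change: B6, D5, D6, D9, D11, E2, E7, F4, G2, G6.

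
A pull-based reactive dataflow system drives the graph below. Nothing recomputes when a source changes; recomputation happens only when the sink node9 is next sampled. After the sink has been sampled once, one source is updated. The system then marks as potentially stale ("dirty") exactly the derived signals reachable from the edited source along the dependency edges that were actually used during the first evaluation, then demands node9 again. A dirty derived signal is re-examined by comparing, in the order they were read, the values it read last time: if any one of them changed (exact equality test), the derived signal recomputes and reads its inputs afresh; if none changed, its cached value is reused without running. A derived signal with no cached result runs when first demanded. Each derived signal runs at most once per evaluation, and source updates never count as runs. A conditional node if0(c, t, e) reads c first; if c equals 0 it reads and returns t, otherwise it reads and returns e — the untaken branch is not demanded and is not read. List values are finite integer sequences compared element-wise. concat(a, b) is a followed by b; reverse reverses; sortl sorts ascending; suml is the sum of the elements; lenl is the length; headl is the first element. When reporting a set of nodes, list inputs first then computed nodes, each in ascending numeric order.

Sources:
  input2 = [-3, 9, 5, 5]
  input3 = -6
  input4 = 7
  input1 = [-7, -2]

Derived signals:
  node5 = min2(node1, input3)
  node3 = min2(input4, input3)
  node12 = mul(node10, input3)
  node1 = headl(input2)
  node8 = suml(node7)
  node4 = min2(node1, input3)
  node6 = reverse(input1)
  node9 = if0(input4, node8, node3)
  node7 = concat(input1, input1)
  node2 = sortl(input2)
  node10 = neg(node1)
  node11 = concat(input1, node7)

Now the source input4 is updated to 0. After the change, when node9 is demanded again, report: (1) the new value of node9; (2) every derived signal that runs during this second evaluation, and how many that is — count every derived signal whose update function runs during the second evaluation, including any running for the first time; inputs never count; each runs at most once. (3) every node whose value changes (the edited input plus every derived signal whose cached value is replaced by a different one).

New value of node9: -18.
Derived signals that run: node7, node8, node9 — 3 in total.
Values that change: input4, node9.
Key observation: a condition flipped, so demand moved to the other branch — node3 is never re-examined.

First evaluation (everything demanded from the output):
  node3 = min2(7, -6) = -6
  node9 = if0(input4=7 -> else branch node3) = -6

Propagation after the edit:
  node3: marked dirty but never re-examined — demand shifted away from it.
  node7: demanded for the first time — runs, produces [-7, -2, -7, -2].
  node8: demanded for the first time — runs, produces -18.
  node9: runs — input4 7->0; result -18.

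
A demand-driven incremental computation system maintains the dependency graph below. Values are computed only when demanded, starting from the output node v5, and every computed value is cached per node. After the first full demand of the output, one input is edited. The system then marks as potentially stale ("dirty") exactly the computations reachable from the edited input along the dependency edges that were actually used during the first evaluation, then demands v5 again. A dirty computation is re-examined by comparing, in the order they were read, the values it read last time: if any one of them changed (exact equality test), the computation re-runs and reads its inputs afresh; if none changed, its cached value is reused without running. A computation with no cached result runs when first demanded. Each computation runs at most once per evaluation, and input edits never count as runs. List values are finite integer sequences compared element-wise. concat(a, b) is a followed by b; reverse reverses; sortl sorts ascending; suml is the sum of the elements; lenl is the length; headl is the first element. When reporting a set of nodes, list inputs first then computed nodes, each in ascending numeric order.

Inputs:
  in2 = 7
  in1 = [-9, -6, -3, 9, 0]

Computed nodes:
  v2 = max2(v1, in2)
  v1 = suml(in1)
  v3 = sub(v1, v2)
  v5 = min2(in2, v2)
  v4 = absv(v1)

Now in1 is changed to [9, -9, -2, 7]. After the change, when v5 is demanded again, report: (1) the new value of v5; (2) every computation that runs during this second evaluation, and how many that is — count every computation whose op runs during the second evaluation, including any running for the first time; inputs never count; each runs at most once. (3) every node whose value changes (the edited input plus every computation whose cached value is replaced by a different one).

First evaluation (everything demanded from the output):
  v1 = suml([-9, -6, -3, 9, 0]) = -9
  v2 = max2(-9, 7) = 7
  v5 = min2(7, 7) = 7

Propagation after the edit:
  v1: runs — in1 [-9, -6, -3, 9, 0]->[9, -9, -2, 7]; result 5.
  v2: runs — v1 -9->5; result 7 (same value as before).
  v5: checked — values it read are unchanged (in2 unchanged, v2 unchanged); reused cached 7 without running.

Key observation: the change is absorbed at v2 — it re-runs but produces the same value, and the output's value is unchanged.

New value of v5: 7.
Computations that run: v1, v2 — 2 in total.
Values that change: in1, v1.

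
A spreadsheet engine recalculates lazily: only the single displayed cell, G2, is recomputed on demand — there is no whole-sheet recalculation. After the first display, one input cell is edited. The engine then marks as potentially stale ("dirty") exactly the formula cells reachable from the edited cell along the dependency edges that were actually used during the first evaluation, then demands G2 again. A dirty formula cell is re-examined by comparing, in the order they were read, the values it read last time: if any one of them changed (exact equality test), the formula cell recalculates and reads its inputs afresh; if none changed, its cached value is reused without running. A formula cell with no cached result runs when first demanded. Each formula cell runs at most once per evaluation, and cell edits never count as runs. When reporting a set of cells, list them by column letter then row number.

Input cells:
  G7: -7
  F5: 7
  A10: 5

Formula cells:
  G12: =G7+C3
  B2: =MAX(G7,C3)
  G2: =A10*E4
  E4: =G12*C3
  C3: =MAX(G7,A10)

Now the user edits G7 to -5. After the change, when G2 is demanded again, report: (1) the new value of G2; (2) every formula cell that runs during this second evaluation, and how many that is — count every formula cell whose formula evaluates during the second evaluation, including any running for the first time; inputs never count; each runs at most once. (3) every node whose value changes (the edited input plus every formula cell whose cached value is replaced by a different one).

New value of G2: 0.
Formula cells that run: C3, E4, G2, G12 — 4 in total.
Values that change: E4, G2, G7, G12.

First evaluation (everything demanded from the output):
  C3 = MAX(-7, 5) = 5
  G12 = -7 + 5 = -2
  E4 = -2 * 5 = -10
  G2 = 5 * -10 = -50

Propagation after the edit:
  C3: runs — G7 -7->-5; result 5 (same value as before).
  G12: runs — G7 -7->-5; result 0.
  E4: runs — G12 -2->0; result 0.
  G2: runs — E4 -10->0; result 0.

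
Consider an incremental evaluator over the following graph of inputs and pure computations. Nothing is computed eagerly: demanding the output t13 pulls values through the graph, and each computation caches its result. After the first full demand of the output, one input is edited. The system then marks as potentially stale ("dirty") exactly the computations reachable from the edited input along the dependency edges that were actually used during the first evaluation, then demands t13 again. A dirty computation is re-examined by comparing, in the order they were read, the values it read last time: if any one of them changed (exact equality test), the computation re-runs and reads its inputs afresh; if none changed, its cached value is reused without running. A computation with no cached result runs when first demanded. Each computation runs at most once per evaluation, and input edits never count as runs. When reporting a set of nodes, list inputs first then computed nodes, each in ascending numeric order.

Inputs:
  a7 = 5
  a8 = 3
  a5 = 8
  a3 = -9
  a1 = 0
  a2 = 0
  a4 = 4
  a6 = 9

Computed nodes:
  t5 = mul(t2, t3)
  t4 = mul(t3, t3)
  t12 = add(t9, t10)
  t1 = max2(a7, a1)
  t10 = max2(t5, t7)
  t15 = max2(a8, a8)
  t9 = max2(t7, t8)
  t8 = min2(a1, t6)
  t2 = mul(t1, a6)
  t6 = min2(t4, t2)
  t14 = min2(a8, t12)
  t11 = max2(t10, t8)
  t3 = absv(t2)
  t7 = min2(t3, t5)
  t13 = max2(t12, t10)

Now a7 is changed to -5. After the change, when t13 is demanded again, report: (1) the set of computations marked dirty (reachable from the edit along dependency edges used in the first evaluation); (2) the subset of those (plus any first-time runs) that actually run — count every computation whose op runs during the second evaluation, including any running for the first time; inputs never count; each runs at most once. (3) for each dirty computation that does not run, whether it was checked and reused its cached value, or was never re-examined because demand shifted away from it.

Initial pass — values computed on the first demand:
  t1 = max2(5, 0) = 5
  t2 = mul(5, 9) = 45
  t3 = absv(45) = 45
  t4 = mul(45, 45) = 2025
  t5 = mul(45, 45) = 2025
  t6 = min2(2025, 45) = 45
  t7 = min2(45, 2025) = 45
  t8 = min2(0, 45) = 0
  t9 = max2(45, 0) = 45
  t10 = max2(2025, 45) = 2025
  t12 = add(45, 2025) = 2070
  t13 = max2(2070, 2025) = 2070

Second demand — change propagation:
  t1: re-runs because a7 5->-5; new result 0.
  t2: re-runs because t1 5->0; new result 0.
  t3: re-runs because t2 45->0; new result 0.
  t4: re-runs because t3 45->0; t3 45->0; new result 0.
  t5: re-runs because t2 45->0; t3 45->0; new result 0.
  t6: re-runs because t4 2025->0; t2 45->0; new result 0.
  t7: re-runs because t3 45->0; t5 2025->0; new result 0.
  t8: re-runs because t6 45->0; new result 0 (unchanged).
  t9: re-runs because t7 45->0; new result 0.
  t10: re-runs because t5 2025->0; t7 45->0; new result 0.
  t12: re-runs because t9 45->0; t10 2025->0; new result 0.
  t13: re-runs because t12 2070->0; t10 2025->0; new result 0.

Dirty set: t1, t2, t3, t4, t5, t6, t7, t8, t9, t10, t12, t13.
Run set: t1, t2, t3, t4, t5, t6, t7, t8, t9, t10, t12, t13 (12 run).
All dirty computations ended up running.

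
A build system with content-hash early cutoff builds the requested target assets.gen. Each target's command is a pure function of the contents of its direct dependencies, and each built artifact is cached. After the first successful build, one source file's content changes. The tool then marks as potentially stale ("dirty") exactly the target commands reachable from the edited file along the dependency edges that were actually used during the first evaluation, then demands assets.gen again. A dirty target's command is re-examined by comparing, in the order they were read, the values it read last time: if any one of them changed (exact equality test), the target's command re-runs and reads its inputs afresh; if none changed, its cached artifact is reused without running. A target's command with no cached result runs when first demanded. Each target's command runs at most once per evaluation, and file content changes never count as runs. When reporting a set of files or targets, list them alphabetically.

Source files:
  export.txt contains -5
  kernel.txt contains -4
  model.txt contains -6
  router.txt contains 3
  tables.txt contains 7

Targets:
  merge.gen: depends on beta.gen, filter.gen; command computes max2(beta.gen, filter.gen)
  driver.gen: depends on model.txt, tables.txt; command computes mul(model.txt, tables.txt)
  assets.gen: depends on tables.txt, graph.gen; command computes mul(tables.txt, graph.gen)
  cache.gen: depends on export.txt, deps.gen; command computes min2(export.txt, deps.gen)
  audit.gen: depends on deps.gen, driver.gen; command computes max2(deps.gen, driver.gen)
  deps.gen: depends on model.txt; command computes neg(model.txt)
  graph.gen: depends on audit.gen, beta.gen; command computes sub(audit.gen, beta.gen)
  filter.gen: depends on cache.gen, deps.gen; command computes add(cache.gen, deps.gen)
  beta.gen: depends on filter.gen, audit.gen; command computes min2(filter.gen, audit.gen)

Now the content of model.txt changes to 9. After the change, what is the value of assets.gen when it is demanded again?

First evaluation (everything demanded from the output):
  deps.gen = neg(-6) = 6
  cache.gen = min2(-5, 6) = -5
  driver.gen = mul(-6, 7) = -42
  audit.gen = max2(6, -42) = 6
  filter.gen = add(-5, 6) = 1
  beta.gen = min2(1, 6) = 1
  graph.gen = sub(6, 1) = 5
  assets.gen = mul(7, 5) = 35

Propagation after the edit:
  deps.gen: runs — model.txt -6->9; result -9.
  cache.gen: runs — deps.gen 6->-9; result -9.
  driver.gen: runs — model.txt -6->9; result 63.
  audit.gen: runs — deps.gen 6->-9; driver.gen -42->63; result 63.
  filter.gen: runs — cache.gen -5->-9; deps.gen 6->-9; result -18.
  beta.gen: runs — filter.gen 1->-18; audit.gen 6->63; result -18.
  graph.gen: runs — audit.gen 6->63; beta.gen 1->-18; result 81.
  assets.gen: runs — graph.gen 5->81; result 567.

New value of assets.gen: 567.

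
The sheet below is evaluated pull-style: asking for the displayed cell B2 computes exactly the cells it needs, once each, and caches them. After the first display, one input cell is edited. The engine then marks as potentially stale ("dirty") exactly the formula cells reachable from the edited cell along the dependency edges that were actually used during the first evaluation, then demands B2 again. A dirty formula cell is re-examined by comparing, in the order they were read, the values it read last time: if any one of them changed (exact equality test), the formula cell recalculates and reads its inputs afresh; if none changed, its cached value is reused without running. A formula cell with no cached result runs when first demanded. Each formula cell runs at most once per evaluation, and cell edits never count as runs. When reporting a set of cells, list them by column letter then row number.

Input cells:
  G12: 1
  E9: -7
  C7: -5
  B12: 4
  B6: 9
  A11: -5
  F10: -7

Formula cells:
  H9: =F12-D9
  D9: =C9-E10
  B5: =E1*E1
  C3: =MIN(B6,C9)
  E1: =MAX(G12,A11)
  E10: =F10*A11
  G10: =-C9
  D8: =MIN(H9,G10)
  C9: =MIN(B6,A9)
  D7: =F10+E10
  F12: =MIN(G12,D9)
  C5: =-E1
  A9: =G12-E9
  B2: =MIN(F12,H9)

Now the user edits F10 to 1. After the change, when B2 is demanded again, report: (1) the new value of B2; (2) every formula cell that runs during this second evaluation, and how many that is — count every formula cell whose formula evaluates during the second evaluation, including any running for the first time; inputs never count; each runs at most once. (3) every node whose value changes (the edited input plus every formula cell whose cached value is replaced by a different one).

First demand of the output computes:
  A9 = 1 - -7 = 8
  C9 = MIN(9, 8) = 8
  E10 = -7 * -5 = 35
  D9 = 8 - 35 = -27
  F12 = MIN(1, -27) = -27
  H9 = -27 - -27 = 0
  B2 = MIN(-27, 0) = -27

After the edit, cleaning proceeds:
  E10: a read changed (F10 -7->1) — executes, giving -5.
  D9: a read changed (E10 35->-5) — executes, giving 13.
  F12: a read changed (D9 -27->13) — executes, giving 1.
  H9: a read changed (F12 -27->1; D9 -27->13) — executes, giving -12.
  B2: a read changed (F12 -27->1; H9 0->-12) — executes, giving -12.

Demanding B2 again yields -12.
5 formula cells run: B2, D9, E10, F12, H9.
The nodes whose values change: B2, D9, E10, F10, F12, H9.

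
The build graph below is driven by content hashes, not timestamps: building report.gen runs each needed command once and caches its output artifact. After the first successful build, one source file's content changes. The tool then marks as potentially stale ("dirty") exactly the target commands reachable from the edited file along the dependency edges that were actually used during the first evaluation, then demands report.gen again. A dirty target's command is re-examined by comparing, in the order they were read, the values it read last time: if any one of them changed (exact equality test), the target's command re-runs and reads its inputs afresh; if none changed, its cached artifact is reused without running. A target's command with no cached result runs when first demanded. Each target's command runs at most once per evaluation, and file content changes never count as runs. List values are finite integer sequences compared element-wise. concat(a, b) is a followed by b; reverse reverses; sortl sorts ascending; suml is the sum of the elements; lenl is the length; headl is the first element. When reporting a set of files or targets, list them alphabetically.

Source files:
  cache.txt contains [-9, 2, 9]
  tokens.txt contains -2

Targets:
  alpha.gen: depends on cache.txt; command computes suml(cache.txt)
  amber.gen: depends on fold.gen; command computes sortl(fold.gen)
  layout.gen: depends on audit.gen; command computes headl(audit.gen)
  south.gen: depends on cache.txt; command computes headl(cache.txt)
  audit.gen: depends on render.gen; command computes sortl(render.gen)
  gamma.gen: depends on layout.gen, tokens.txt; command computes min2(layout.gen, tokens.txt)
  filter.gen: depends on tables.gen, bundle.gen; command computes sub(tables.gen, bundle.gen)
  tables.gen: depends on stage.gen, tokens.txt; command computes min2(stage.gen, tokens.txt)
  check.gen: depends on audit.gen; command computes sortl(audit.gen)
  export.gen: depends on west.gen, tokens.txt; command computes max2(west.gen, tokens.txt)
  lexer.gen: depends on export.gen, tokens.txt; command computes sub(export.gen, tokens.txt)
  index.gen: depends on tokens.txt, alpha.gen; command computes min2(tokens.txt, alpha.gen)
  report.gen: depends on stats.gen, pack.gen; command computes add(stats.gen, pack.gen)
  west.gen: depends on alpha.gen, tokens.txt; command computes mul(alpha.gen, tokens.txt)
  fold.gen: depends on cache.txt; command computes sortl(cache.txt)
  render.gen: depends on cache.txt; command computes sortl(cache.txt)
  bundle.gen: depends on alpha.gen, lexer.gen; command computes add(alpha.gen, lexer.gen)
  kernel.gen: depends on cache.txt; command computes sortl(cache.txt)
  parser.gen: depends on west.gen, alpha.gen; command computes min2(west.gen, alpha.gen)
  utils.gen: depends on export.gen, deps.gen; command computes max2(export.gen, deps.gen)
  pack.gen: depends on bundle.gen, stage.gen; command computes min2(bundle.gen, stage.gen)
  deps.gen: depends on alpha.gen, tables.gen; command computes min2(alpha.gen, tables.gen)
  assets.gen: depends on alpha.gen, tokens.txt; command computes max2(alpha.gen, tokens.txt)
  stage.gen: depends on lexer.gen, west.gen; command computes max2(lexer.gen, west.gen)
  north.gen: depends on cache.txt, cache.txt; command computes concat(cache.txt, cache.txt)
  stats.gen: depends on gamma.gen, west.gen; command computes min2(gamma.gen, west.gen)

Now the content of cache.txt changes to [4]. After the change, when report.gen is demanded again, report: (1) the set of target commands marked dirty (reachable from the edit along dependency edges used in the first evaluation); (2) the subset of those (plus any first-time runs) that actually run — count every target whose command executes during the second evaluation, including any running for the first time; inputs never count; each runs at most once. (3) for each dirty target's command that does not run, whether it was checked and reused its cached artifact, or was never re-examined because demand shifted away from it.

Initial pass — values computed on the first demand:
  alpha.gen = suml([-9, 2, 9]) = 2
  render.gen = sortl([-9, 2, 9]) = [-9, 2, 9]
  audit.gen = sortl([-9, 2, 9]) = [-9, 2, 9]
  layout.gen = headl([-9, 2, 9]) = -9
  gamma.gen = min2(-9, -2) = -9
  west.gen = mul(2, -2) = -4
  export.gen = max2(-4, -2) = -2
  lexer.gen = sub(-2, -2) = 0
  bundle.gen = add(2, 0) = 2
  stage.gen = max2(0, -4) = 0
  pack.gen = min2(2, 0) = 0
  stats.gen = min2(-9, -4) = -9
  report.gen = add(-9, 0) = -9

Second demand — change propagation:
  alpha.gen: re-runs because cache.txt [-9, 2, 9]->[4]; new result 4.
  render.gen: re-runs because cache.txt [-9, 2, 9]->[4]; new result [4].
  audit.gen: re-runs because render.gen [-9, 2, 9]->[4]; new result [4].
  layout.gen: re-runs because audit.gen [-9, 2, 9]->[4]; new result 4.
  gamma.gen: re-runs because layout.gen -9->4; new result -2.
  west.gen: re-runs because alpha.gen 2->4; new result -8.
  export.gen: re-runs because west.gen -4->-8; new result -2 (unchanged).
  lexer.gen: re-examined; everything it read last time is the same (export.gen unchanged, tokens.txt unchanged) — cache 0 kept, no run.
  bundle.gen: re-runs because alpha.gen 2->4; new result 4.
  stage.gen: re-runs because west.gen -4->-8; new result 0 (unchanged).
  pack.gen: re-runs because bundle.gen 2->4; new result 0 (unchanged).
  stats.gen: re-runs because gamma.gen -9->-2; west.gen -4->-8; new result -8.
  report.gen: re-runs because stats.gen -9->-8; new result -8.

The important point: at lexer.gen every value read last time is unchanged, so the dirty flag clears without a run.

Dirty set: alpha.gen, audit.gen, bundle.gen, export.gen, gamma.gen, layout.gen, lexer.gen, pack.gen, render.gen, report.gen, stage.gen, stats.gen, west.gen.
Run set: alpha.gen, audit.gen, bundle.gen, export.gen, gamma.gen, layout.gen, pack.gen, render.gen, report.gen, stage.gen, stats.gen, west.gen (12 run).
Re-examined without running (cache reused): lexer.gen.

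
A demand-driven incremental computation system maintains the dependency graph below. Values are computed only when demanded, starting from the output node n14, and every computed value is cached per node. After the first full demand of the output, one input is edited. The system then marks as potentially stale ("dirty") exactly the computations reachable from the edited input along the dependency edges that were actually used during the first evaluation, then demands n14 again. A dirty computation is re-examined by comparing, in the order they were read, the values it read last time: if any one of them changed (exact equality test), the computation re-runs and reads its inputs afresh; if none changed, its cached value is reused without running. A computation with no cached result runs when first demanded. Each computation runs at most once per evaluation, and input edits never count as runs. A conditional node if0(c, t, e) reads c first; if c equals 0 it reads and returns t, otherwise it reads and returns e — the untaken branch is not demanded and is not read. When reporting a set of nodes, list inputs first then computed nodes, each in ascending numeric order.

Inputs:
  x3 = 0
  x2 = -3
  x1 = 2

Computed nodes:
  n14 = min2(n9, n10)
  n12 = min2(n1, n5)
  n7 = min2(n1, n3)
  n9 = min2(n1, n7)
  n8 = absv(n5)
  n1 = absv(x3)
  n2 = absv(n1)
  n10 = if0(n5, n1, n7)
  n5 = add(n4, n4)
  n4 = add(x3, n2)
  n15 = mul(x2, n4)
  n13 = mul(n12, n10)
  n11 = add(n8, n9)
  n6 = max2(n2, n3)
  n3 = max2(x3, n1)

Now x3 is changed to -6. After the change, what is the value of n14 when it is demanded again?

First evaluation (everything demanded from the output):
  n1 = absv(0) = 0
  n2 = absv(0) = 0
  n3 = max2(0, 0) = 0
  n4 = add(0, 0) = 0
  n5 = add(0, 0) = 0
  n7 = min2(0, 0) = 0
  n9 = min2(0, 0) = 0
  n10 = if0(n5=0 -> then branch n1) = 0
  n14 = min2(0, 0) = 0

Propagation after the edit:
  n1: runs — x3 0->-6; result 6.
  n2: runs — n1 0->6; result 6.
  n3: runs — x3 0->-6; n1 0->6; result 6.
  n4: runs — x3 0->-6; n2 0->6; result 0 (same value as before).
  n5: checked — values it read are unchanged (n4 unchanged, n4 unchanged); reused cached 0 without running.
  n7: runs — n1 0->6; n3 0->6; result 6.
  n9: runs — n1 0->6; n7 0->6; result 6.
  n10: runs — n1 0->6; result 6.
  n14: runs — n9 0->6; n10 0->6; result 6.

Key observation: the cutoff stops propagation at n5 — its inputs' values are unchanged, so it reuses its cache.

New value of n14: 6.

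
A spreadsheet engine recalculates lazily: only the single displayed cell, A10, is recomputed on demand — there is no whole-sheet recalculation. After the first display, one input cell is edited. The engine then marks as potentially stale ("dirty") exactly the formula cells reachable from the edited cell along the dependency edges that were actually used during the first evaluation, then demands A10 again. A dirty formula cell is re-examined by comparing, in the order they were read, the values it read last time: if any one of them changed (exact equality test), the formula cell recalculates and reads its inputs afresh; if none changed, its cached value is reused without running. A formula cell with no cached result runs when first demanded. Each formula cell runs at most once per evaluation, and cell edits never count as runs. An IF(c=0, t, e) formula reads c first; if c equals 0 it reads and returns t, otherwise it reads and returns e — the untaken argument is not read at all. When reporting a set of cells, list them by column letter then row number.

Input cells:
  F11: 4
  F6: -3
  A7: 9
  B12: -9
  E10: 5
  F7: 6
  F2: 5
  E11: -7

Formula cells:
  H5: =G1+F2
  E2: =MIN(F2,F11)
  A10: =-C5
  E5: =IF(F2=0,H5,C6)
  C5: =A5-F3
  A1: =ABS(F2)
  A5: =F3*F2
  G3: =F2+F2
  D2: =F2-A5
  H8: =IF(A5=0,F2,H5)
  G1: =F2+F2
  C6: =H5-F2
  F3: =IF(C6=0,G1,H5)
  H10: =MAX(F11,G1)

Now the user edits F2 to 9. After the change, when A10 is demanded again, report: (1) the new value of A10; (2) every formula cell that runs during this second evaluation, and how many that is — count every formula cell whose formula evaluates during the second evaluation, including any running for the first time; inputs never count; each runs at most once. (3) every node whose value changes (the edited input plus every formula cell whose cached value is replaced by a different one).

New value of A10: -216.
Formula cells that run: A5, A10, C5, C6, F3, G1, H5 — 7 in total.
Values that change: A5, A10, C5, C6, F2, F3, G1, H5.

First evaluation (everything demanded from the output):
  G1 = 5 + 5 = 10
  H5 = 10 + 5 = 15
  C6 = 15 - 5 = 10
  F3 = IF(C6=0: C6=10 -> else branch H5) = 15
  A5 = 15 * 5 = 75
  C5 = 75 - 15 = 60
  A10 = -(60) = -60

Propagation after the edit:
  G1: runs — F2 5->9; F2 5->9; result 18.
  H5: runs — G1 10->18; F2 5->9; result 27.
  C6: runs — H5 15->27; F2 5->9; result 18.
  F3: runs — C6 10->18; H5 15->27; result 27.
  A5: runs — F3 15->27; F2 5->9; result 243.
  C5: runs — A5 75->243; F3 15->27; result 216.
  A10: runs — C5 60->216; result -216.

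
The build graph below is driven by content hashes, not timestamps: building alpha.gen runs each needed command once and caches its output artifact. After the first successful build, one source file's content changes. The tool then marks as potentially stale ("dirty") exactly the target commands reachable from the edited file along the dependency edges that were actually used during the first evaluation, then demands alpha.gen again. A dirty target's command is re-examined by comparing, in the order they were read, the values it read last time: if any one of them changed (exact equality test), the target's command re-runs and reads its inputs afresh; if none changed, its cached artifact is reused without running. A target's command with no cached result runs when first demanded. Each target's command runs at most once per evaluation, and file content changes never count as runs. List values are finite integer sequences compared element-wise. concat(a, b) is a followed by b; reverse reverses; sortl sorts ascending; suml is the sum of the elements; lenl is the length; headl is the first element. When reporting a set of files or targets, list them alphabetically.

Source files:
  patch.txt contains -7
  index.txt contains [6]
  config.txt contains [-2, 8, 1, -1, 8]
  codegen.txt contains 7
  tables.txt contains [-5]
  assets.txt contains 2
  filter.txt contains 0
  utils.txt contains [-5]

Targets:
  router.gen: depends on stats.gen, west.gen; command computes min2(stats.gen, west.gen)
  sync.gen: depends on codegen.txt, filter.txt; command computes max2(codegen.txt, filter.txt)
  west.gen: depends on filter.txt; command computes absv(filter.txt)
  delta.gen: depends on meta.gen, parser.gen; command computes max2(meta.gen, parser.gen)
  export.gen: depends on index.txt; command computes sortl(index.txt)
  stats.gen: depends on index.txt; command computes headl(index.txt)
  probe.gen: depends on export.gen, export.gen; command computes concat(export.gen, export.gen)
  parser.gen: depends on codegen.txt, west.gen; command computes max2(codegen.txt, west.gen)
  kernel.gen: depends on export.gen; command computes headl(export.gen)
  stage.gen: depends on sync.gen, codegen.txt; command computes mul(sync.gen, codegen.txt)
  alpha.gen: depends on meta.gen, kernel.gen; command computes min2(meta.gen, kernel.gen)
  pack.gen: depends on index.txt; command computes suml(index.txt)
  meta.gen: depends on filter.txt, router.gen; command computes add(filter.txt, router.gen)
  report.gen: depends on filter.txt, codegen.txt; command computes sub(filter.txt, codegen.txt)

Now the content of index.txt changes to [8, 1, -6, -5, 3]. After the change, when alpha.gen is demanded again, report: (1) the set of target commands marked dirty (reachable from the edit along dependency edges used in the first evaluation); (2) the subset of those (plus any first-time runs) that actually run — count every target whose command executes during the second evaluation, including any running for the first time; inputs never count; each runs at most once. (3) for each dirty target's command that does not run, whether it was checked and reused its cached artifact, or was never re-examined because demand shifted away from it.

Dirty set: alpha.gen, export.gen, kernel.gen, meta.gen, router.gen, stats.gen.
Run set: alpha.gen, export.gen, kernel.gen, router.gen, stats.gen (5 run).
Re-examined without running (cache reused): meta.gen.
The important point: at meta.gen every value read last time is unchanged, so the dirty flag clears without a run.

Initial pass — values computed on the first demand:
  export.gen = sortl([6]) = [6]
  kernel.gen = headl([6]) = 6
  stats.gen = headl([6]) = 6
  west.gen = absv(0) = 0
  router.gen = min2(6, 0) = 0
  meta.gen = add(0, 0) = 0
  alpha.gen = min2(0, 6) = 0

Second demand — change propagation:
  export.gen: re-runs because index.txt [6]->[8, 1, -6, -5, 3]; new result [-6, -5, 1, 3, 8].
  kernel.gen: re-runs because export.gen [6]->[-6, -5, 1, 3, 8]; new result -6.
  stats.gen: re-runs because index.txt [6]->[8, 1, -6, -5, 3]; new result 8.
  router.gen: re-runs because stats.gen 6->8; new result 0 (unchanged).
  meta.gen: re-examined; everything it read last time is the same (filter.txt unchanged, router.gen unchanged) — cache 0 kept, no run.
  alpha.gen: re-runs because kernel.gen 6->-6; new result -6.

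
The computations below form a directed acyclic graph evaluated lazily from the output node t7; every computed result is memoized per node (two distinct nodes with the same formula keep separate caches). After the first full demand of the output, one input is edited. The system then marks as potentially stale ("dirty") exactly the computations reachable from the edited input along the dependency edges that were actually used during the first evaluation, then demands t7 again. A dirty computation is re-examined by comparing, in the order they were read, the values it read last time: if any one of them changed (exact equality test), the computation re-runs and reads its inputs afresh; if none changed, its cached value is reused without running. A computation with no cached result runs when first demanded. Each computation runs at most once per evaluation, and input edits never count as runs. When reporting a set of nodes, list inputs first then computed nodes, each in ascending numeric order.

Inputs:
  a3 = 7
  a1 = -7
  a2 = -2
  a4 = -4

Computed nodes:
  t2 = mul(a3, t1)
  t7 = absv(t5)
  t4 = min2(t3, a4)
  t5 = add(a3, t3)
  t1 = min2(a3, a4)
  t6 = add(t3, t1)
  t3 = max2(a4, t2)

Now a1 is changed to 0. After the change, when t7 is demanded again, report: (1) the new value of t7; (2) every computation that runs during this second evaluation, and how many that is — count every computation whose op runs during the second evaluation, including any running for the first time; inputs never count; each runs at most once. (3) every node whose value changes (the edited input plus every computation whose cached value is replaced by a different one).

First demand of the output computes:
  t1 = min2(7, -4) = -4
  t2 = mul(7, -4) = -28
  t3 = max2(-4, -28) = -4
  t5 = add(7, -4) = 3
  t7 = absv(3) = 3

After the edit, cleaning proceeds:
  no node depends on a1 at all; the second demand re-runs nothing.

Note the shortcut — nothing in the graph depends on a1 at all, so no recomputation happens.

Demanding t7 again yields 3.
0 computations run: none.
The nodes whose values change: a1.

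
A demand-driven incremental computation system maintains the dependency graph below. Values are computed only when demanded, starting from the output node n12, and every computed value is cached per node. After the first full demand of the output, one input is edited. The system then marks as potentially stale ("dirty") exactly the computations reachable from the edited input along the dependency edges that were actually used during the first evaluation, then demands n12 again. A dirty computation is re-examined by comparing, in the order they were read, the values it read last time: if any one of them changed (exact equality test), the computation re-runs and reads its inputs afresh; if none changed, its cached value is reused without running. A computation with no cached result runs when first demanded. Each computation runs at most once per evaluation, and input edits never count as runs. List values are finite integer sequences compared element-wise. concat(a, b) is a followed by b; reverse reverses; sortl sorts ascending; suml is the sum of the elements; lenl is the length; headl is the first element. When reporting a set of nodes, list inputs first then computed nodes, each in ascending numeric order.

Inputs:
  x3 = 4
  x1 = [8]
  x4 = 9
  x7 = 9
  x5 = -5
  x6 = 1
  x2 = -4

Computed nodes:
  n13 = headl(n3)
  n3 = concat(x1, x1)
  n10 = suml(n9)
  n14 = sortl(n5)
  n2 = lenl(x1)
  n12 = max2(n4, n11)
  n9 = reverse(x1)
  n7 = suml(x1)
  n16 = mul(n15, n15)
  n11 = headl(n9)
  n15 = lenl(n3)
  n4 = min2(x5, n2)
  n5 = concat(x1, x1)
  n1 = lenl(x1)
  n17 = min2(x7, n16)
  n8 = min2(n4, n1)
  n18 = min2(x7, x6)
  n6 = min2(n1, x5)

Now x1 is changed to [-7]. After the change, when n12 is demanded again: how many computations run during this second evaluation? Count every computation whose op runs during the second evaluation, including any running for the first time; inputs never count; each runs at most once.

Computations that run: n2, n9, n11, n12 — 4 in total.
Key observation: the cutoff stops propagation at n4 — its inputs' values are unchanged, so it reuses its cache.

First evaluation (everything demanded from the output):
  n2 = lenl([8]) = 1
  n4 = min2(-5, 1) = -5
  n9 = reverse([8]) = [8]
  n11 = headl([8]) = 8
  n12 = max2(-5, 8) = 8

Propagation after the edit:
  n2: runs — x1 [8]->[-7]; result 1 (same value as before).
  n4: checked — values it read are unchanged (x5 unchanged, n2 unchanged); reused cached -5 without running.
  n9: runs — x1 [8]->[-7]; result [-7].
  n11: runs — n9 [8]->[-7]; result -7.
  n12: runs — n11 8->-7; result -5.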